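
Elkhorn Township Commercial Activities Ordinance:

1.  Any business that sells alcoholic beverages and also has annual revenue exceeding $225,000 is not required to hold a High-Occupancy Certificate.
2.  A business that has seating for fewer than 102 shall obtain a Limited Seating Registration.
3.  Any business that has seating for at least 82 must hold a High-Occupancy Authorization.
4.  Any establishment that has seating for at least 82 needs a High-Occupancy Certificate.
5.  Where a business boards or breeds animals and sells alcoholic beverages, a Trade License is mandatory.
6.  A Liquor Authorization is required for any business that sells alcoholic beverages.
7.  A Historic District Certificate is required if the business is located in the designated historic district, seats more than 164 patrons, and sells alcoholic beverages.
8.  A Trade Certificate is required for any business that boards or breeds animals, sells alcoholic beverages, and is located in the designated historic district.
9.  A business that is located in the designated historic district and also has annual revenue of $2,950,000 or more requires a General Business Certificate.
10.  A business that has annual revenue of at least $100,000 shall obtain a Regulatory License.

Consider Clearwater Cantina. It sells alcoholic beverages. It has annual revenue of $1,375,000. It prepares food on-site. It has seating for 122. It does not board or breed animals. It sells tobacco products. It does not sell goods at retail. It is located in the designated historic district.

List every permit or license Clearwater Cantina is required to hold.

1. sells alcoholic beverages; revenue $1,375,000 > $225,000 → exempt from High-Occupancy Certificate.
2. seating 122 ≥ 102 → Limited Seating Registration not required.
3. seating 122 ≥ 82 → High-Occupancy Authorization required.
4. seating 122 ≥ 82 → High-Occupancy Certificate required.
5. does not board or breed animals; sells alcoholic beverages → Trade License not required.
6. sells alcoholic beverages → Liquor Authorization required.
7. is located in the designated historic district; seating 122 ≤ 164; sells alcoholic beverages → Historic District Certificate not required.
8. does not board or breed animals; sells alcoholic beverages; is located in the designated historic district → Trade Certificate not required.
9. is located in the designated historic district; revenue $1,375,000 < $2,950,000 → General Business Certificate not required.
10. revenue $1,375,000 ≥ $100,000 → Regulatory License required.

High-Occupancy Authorization, Liquor Authorization, Regulatory License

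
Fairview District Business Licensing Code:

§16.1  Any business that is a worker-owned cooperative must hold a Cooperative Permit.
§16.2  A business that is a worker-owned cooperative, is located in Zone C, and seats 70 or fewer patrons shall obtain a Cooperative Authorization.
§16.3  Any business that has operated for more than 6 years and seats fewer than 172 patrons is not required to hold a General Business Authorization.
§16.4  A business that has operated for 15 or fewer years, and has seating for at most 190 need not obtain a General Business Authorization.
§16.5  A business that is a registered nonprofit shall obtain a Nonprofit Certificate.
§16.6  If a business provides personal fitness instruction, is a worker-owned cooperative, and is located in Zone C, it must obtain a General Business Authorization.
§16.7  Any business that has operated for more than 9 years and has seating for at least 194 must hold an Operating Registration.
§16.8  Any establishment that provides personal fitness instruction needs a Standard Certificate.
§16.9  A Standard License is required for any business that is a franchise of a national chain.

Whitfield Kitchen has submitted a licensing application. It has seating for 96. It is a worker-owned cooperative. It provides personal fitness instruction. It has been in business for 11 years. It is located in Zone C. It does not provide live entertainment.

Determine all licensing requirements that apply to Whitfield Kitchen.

Cooperative Permit, Standard Certificate

§16.1 is a worker-owned cooperative → Cooperative Permit required.
§16.2 is a worker-owned cooperative; is located in Zone C; seating 96 > 70 → Cooperative Authorization not required.
§16.3 years in business 11 > 6; seating 96 < 172 → exempt from General Business Authorization.
§16.4 years in business 11 ≤ 15; seating 96 ≤ 190 → exempt from General Business Authorization.
§16.5 is a worker-owned cooperative (not: is a registered nonprofit) → Nonprofit Certificate not required.
§16.6 provides personal fitness instruction; is a worker-owned cooperative; is located in Zone C → General Business Authorization required.
§16.7 years in business 11 > 9; seating 96 < 194 → Operating Registration not required.
§16.8 provides personal fitness instruction → Standard Certificate required.
§16.9 is a worker-owned cooperative (not: is a franchise of a national chain) → Standard License not required.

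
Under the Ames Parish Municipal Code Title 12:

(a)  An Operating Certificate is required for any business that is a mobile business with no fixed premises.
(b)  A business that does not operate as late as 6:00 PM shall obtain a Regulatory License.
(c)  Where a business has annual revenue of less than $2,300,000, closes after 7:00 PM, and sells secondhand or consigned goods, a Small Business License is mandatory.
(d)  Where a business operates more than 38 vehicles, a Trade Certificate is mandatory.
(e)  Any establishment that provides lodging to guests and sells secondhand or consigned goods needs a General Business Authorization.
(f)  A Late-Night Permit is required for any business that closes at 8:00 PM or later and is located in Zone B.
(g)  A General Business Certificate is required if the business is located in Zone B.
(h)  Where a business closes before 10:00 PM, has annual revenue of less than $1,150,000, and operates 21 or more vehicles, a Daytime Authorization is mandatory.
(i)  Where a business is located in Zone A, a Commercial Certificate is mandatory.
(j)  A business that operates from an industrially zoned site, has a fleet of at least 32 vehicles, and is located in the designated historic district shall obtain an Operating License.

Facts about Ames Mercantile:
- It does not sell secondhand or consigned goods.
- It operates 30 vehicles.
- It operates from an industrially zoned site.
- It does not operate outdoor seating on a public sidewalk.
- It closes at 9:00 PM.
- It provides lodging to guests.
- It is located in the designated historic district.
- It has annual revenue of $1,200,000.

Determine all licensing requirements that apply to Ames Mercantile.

None

(a) operates from an industrially zoned site (not: is a mobile business with no fixed premises) → Operating Certificate not required.
(b) closes 9:00 PM, after 6:00 PM → Regulatory License not required.
(c) revenue $1,200,000 < $2,300,000; closes 9:00 PM, after 7:00 PM; does not sell secondhand or consigned goods → Small Business License not required.
(d) vehicles 30 ≤ 38 → Trade Certificate not required.
(e) provides lodging to guests; does not sell secondhand or consigned goods → General Business Authorization not required.
(f) closes 9:00 PM, after 8:00 PM; is located in the designated historic district (not: is located in Zone B) → Late-Night Permit not required.
(g) is located in the designated historic district (not: is located in Zone B) → General Business Certificate not required.
(h) closes 9:00 PM, at/before 10:00 PM; revenue $1,200,000 ≥ $1,150,000; vehicles 30 ≥ 21 → Daytime Authorization not required.
(i) is located in the designated historic district (not: is located in Zone A) → Commercial Certificate not required.
(j) operates from an industrially zoned site; vehicles 30 < 32; is located in the designated historic district → Operating License not required.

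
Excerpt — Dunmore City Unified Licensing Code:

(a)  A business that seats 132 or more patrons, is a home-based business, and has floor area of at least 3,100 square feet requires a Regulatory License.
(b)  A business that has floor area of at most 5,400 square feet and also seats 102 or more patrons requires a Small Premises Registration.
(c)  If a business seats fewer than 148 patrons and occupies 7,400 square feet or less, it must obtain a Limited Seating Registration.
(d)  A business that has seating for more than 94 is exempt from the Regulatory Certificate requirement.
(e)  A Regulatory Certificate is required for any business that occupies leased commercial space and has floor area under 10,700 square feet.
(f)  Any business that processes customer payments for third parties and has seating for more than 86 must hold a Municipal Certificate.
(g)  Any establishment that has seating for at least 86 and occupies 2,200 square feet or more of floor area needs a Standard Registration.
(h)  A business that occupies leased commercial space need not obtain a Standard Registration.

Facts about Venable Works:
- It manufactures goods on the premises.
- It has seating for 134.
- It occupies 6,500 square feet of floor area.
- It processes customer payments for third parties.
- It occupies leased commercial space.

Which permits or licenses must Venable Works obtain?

(a) seating 134 ≥ 132; occupies leased commercial space (not: is a home-based business); floor area 6,500 square feet ≥ 3,100 square feet → Regulatory License not required.
(b) floor area 6,500 square feet > 5,400 square feet; seating 134 ≥ 102 → Small Premises Registration not required.
(c) seating 134 < 148; floor area 6,500 square feet ≤ 7,400 square feet → Limited Seating Registration required.
(d) seating 134 > 94 → exempt from Regulatory Certificate.
(e) occupies leased commercial space; floor area 6,500 square feet < 10,700 square feet → Regulatory Certificate required.
(f) processes customer payments for third parties; seating 134 > 86 → Municipal Certificate required.
(g) seating 134 ≥ 86; floor area 6,500 square feet ≥ 2,200 square feet → Standard Registration required.
(h) occupies leased commercial space → exempt from Standard Registration.

Limited Seating Registration, Municipal Certificate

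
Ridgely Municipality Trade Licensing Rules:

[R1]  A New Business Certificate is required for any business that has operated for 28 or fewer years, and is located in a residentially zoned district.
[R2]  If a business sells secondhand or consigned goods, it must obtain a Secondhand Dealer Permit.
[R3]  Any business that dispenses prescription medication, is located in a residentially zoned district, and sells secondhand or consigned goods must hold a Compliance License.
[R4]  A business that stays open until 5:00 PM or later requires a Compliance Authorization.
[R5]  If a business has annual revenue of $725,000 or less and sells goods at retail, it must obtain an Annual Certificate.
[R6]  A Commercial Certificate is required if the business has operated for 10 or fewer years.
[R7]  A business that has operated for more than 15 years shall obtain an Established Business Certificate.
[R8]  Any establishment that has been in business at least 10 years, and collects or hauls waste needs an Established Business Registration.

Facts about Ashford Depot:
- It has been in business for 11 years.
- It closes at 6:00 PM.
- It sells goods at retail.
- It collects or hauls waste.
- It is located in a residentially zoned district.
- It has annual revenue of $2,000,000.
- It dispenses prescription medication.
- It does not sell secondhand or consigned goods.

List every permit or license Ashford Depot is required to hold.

[R1] years in business 11 ≤ 28; is located in a residentially zoned district → New Business Certificate required.
[R2] does not sell secondhand or consigned goods → Secondhand Dealer Permit not required.
[R3] dispenses prescription medication; is located in a residentially zoned district; does not sell secondhand or consigned goods → Compliance License not required.
[R4] closes 6:00 PM, after 5:00 PM → Compliance Authorization required.
[R5] revenue $2,000,000 > $725,000; sells goods at retail → Annual Certificate not required.
[R6] years in business 11 > 10 → Commercial Certificate not required.
[R7] years in business 11 ≤ 15 → Established Business Certificate not required.
[R8] years in business 11 ≥ 10; collects or hauls waste → Established Business Registration required.

Compliance Authorization, Established Business Registration, New Business Certificate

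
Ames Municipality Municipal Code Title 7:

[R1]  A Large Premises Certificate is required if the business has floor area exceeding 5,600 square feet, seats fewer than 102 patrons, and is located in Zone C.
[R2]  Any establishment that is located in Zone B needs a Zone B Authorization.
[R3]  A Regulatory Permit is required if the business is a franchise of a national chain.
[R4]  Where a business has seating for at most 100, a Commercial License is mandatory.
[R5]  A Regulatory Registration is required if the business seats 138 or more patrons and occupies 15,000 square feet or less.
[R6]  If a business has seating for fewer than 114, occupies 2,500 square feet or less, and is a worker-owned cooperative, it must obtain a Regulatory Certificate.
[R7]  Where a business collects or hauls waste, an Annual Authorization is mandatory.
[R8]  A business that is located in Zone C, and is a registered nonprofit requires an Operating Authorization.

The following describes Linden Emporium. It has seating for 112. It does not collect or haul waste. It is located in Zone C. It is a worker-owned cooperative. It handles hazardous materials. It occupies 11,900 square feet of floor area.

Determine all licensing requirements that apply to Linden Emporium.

None

[R1] floor area 11,900 square feet > 5,600 square feet; seating 112 ≥ 102; is located in Zone C → Large Premises Certificate not required.
[R2] is located in Zone C (not: is located in Zone B) → Zone B Authorization not required.
[R3] is a worker-owned cooperative (not: is a franchise of a national chain) → Regulatory Permit not required.
[R4] seating 112 > 100 → Commercial License not required.
[R5] seating 112 < 138; floor area 11,900 square feet ≤ 15,000 square feet → Regulatory Registration not required.
[R6] seating 112 < 114; floor area 11,900 square feet > 2,500 square feet; is a worker-owned cooperative → Regulatory Certificate not required.
[R7] does not collect or haul waste → Annual Authorization not required.
[R8] is located in Zone C; is a worker-owned cooperative (not: is a registered nonprofit) → Operating Authorization not required.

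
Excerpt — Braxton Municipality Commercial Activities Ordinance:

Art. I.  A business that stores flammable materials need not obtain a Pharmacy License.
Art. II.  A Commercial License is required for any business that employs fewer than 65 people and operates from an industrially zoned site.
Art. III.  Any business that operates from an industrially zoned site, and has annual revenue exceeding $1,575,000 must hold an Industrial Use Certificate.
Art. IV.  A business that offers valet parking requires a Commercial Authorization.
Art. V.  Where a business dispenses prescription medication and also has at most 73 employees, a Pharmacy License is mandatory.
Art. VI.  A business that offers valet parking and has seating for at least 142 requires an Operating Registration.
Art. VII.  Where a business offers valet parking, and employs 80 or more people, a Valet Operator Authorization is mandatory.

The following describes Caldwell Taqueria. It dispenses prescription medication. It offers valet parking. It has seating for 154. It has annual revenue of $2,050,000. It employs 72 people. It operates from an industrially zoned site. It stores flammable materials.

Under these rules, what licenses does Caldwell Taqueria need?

Commercial Authorization, Industrial Use Certificate, Operating Registration

Art. I. stores flammable materials → exempt from Pharmacy License.
Art. II. employees 72 ≥ 65; operates from an industrially zoned site → Commercial License not required.
Art. III. operates from an industrially zoned site; revenue $2,050,000 > $1,575,000 → Industrial Use Certificate required.
Art. IV. offers valet parking → Commercial Authorization required.
Art. V. dispenses prescription medication; employees 72 ≤ 73 → Pharmacy License required.
Art. VI. offers valet parking; seating 154 ≥ 142 → Operating Registration required.
Art. VII. offers valet parking; employees 72 < 80 → Valet Operator Authorization not required.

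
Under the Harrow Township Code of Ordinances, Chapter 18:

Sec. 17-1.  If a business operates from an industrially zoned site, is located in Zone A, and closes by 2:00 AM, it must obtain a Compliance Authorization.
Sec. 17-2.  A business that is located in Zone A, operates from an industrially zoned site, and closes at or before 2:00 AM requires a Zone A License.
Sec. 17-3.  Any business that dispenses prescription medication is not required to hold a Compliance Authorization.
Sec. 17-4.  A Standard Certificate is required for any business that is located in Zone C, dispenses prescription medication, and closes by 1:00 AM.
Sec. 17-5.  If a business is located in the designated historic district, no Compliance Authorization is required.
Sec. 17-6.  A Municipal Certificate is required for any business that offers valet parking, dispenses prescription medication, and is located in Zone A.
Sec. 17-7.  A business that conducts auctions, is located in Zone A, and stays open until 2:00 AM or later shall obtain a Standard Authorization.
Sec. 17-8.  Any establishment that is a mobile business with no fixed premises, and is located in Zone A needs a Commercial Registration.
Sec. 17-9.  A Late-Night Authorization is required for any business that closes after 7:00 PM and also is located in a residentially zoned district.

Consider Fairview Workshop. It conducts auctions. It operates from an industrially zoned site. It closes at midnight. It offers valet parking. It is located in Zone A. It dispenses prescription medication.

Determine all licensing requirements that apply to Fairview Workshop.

Sec. 17-1. operates from an industrially zoned site; is located in Zone A; closes midnight, at/before 2:00 AM → Compliance Authorization required.
Sec. 17-2. is located in Zone A; operates from an industrially zoned site; closes midnight, at/before 2:00 AM → Zone A License required.
Sec. 17-3. dispenses prescription medication → exempt from Compliance Authorization.
Sec. 17-4. is located in Zone A (not: is located in Zone C); dispenses prescription medication; closes midnight, at/before 1:00 AM → Standard Certificate not required.
Sec. 17-5. is located in Zone A (not: is located in the designated historic district) → Compliance Authorization exemption does not apply.
Sec. 17-6. offers valet parking; dispenses prescription medication; is located in Zone A → Municipal Certificate required.
Sec. 17-7. conducts auctions; is located in Zone A; closes midnight, at/before 2:00 AM → Standard Authorization not required.
Sec. 17-8. operates from an industrially zoned site (not: is a mobile business with no fixed premises); is located in Zone A → Commercial Registration not required.
Sec. 17-9. closes midnight, after 7:00 PM; is located in Zone A (not: is located in a residentially zoned district) → Late-Night Authorization not required.

Municipal Certificate, Zone A License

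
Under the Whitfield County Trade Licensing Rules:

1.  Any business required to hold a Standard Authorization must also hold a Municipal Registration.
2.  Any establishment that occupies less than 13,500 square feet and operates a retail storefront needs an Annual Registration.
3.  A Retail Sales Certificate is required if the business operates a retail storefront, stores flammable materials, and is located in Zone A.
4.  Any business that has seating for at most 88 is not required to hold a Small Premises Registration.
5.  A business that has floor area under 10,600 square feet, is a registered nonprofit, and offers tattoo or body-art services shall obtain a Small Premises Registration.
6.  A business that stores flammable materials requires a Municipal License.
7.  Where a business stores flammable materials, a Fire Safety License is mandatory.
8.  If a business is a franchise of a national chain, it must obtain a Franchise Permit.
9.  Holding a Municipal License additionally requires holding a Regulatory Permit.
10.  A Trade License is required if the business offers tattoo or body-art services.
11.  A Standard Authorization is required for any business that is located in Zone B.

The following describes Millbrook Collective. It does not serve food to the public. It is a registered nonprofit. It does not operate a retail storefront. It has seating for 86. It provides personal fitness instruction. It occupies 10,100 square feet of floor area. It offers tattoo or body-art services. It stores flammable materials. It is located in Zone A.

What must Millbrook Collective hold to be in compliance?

1. Standard Authorization is not required → no effect.
2. floor area 10,100 square feet < 13,500 square feet; does not operate a retail storefront → Annual Registration not required.
3. does not operate a retail storefront; stores flammable materials; is located in Zone A → Retail Sales Certificate not required.
4. seating 86 ≤ 88 → exempt from Small Premises Registration.
5. floor area 10,100 square feet < 10,600 square feet; is a registered nonprofit; offers tattoo or body-art services → Small Premises Registration required.
6. stores flammable materials → Municipal License required.
7. stores flammable materials → Fire Safety License required.
8. is a registered nonprofit (not: is a franchise of a national chain) → Franchise Permit not required.
9. Municipal License is required → Regulatory Permit also required.
10. offers tattoo or body-art services → Trade License required.
11. is located in Zone A (not: is located in Zone B) → Standard Authorization not required.

Fire Safety License, Municipal License, Regulatory Permit, Trade License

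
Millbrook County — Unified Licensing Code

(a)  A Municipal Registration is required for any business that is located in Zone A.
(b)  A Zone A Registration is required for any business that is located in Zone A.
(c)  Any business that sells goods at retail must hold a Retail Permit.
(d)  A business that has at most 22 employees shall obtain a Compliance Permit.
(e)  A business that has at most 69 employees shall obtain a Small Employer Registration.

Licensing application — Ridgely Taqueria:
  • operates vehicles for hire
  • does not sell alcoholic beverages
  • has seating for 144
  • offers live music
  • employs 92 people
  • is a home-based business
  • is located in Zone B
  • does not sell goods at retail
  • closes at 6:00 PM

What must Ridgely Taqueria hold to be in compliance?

None

(a) is located in Zone B (not: is located in Zone A) → Municipal Registration not required.
(b) is located in Zone B (not: is located in Zone A) → Zone A Registration not required.
(c) does not sell goods at retail → Retail Permit not required.
(d) employees 92 > 22 → Compliance Permit not required.
(e) employees 92 > 69 → Small Employer Registration not required.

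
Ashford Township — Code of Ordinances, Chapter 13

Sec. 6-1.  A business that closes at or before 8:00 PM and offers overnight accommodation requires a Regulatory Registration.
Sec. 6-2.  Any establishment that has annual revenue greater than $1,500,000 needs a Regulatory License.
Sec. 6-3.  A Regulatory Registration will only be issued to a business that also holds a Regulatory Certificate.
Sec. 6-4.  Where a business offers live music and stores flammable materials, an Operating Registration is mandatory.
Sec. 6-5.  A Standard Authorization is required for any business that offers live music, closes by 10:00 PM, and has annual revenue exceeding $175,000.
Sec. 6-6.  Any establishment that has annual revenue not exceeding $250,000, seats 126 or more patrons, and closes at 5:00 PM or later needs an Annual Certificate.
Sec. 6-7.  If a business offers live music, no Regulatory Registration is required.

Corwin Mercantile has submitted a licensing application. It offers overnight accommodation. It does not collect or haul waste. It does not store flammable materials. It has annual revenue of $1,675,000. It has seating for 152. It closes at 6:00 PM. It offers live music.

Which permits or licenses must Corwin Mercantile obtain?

Regulatory License, Standard Authorization

Sec. 6-1. closes 6:00 PM, at/before 8:00 PM; offers overnight accommodation → Regulatory Registration required.
Sec. 6-2. revenue $1,675,000 > $1,500,000 → Regulatory License required.
Sec. 6-3. Regulatory Registration is not required → no effect.
Sec. 6-4. offers live music; does not store flammable materials → Operating Registration not required.
Sec. 6-5. offers live music; closes 6:00 PM, at/before 10:00 PM; revenue $1,675,000 > $175,000 → Standard Authorization required.
Sec. 6-6. revenue $1,675,000 > $250,000; seating 152 ≥ 126; closes 6:00 PM, after 5:00 PM → Annual Certificate not required.
Sec. 6-7. offers live music → exempt from Regulatory Registration.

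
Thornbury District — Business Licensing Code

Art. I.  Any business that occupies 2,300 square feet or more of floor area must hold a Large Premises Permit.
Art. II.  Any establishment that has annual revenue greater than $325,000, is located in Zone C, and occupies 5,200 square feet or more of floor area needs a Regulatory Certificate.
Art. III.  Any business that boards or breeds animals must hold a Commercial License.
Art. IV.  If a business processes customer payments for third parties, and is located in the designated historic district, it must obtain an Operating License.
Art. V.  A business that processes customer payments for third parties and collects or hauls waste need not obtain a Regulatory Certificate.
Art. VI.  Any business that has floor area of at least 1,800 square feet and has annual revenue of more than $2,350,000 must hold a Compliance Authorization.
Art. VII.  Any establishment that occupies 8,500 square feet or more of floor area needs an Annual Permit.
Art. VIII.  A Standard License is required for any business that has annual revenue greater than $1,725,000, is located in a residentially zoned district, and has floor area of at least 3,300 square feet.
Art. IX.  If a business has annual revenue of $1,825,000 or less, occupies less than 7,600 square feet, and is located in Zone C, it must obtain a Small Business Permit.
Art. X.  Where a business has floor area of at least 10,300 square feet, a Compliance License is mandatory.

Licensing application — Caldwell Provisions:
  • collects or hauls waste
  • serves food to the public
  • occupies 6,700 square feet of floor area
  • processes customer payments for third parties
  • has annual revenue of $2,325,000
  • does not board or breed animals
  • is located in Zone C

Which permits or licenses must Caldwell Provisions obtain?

Large Premises Permit

Art. I. floor area 6,700 square feet ≥ 2,300 square feet → Large Premises Permit required.
Art. II. revenue $2,325,000 > $325,000; is located in Zone C; floor area 6,700 square feet ≥ 5,200 square feet → Regulatory Certificate required.
Art. III. does not board or breed animals → Commercial License not required.
Art. IV. processes customer payments for third parties; is located in Zone C (not: is located in the designated historic district) → Operating License not required.
Art. V. processes customer payments for third parties; collects or hauls waste → exempt from Regulatory Certificate.
Art. VI. floor area 6,700 square feet ≥ 1,800 square feet; revenue $2,325,000 ≤ $2,350,000 → Compliance Authorization not required.
Art. VII. floor area 6,700 square feet < 8,500 square feet → Annual Permit not required.
Art. VIII. revenue $2,325,000 > $1,725,000; is located in Zone C (not: is located in a residentially zoned district); floor area 6,700 square feet ≥ 3,300 square feet → Standard License not required.
Art. IX. revenue $2,325,000 > $1,825,000; floor area 6,700 square feet < 7,600 square feet; is located in Zone C → Small Business Permit not required.
Art. X. floor area 6,700 square feet < 10,300 square feet → Compliance License not required.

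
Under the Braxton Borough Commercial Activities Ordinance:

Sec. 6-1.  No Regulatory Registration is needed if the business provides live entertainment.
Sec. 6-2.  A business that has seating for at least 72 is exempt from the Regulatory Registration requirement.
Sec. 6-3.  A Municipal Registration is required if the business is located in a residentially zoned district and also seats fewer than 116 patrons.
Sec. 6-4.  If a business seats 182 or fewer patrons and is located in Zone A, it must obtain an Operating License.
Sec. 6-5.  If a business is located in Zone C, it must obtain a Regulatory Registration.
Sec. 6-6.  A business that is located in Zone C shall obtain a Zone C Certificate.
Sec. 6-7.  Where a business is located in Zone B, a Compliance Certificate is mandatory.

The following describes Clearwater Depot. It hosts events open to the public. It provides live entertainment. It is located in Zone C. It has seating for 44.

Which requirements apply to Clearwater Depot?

Sec. 6-1. provides live entertainment → exempt from Regulatory Registration.
Sec. 6-2. seating 44 < 72 → Regulatory Registration exemption does not apply.
Sec. 6-3. is located in Zone C (not: is located in a residentially zoned district); seating 44 < 116 → Municipal Registration not required.
Sec. 6-4. seating 44 ≤ 182; is located in Zone C (not: is located in Zone A) → Operating License not required.
Sec. 6-5. is located in Zone C → Regulatory Registration required.
Sec. 6-6. is located in Zone C → Zone C Certificate required.
Sec. 6-7. is located in Zone C (not: is located in Zone B) → Compliance Certificate not required.

Zone C Certificate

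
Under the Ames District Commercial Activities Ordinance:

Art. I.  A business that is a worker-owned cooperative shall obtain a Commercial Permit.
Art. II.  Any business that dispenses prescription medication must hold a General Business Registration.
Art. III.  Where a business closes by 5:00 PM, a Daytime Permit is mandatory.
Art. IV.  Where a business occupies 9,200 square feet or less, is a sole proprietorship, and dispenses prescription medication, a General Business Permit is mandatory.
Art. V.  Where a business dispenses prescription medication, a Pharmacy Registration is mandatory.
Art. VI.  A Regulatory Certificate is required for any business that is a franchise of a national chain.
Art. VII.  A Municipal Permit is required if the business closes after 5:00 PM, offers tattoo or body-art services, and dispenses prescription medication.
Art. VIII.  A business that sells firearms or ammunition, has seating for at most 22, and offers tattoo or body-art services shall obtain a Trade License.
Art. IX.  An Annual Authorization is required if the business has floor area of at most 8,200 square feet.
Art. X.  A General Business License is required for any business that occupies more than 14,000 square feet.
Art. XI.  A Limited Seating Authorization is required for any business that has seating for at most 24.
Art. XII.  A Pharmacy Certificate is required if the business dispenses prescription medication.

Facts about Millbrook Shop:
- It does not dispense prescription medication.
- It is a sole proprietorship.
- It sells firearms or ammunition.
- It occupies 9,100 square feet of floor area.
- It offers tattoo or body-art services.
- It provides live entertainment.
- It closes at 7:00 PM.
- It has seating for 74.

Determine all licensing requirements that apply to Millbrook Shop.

None

Art. I. is a sole proprietorship (not: is a worker-owned cooperative) → Commercial Permit not required.
Art. II. does not dispense prescription medication → General Business Registration not required.
Art. III. closes 7:00 PM, after 5:00 PM → Daytime Permit not required.
Art. IV. floor area 9,100 square feet ≤ 9,200 square feet; is a sole proprietorship; does not dispense prescription medication → General Business Permit not required.
Art. V. does not dispense prescription medication → Pharmacy Registration not required.
Art. VI. is a sole proprietorship (not: is a franchise of a national chain) → Regulatory Certificate not required.
Art. VII. closes 7:00 PM, after 5:00 PM; offers tattoo or body-art services; does not dispense prescription medication → Municipal Permit not required.
Art. VIII. sells firearms or ammunition; seating 74 > 22; offers tattoo or body-art services → Trade License not required.
Art. IX. floor area 9,100 square feet > 8,200 square feet → Annual Authorization not required.
Art. X. floor area 9,100 square feet ≤ 14,000 square feet → General Business License not required.
Art. XI. seating 74 > 24 → Limited Seating Authorization not required.
Art. XII. does not dispense prescription medication → Pharmacy Certificate not required.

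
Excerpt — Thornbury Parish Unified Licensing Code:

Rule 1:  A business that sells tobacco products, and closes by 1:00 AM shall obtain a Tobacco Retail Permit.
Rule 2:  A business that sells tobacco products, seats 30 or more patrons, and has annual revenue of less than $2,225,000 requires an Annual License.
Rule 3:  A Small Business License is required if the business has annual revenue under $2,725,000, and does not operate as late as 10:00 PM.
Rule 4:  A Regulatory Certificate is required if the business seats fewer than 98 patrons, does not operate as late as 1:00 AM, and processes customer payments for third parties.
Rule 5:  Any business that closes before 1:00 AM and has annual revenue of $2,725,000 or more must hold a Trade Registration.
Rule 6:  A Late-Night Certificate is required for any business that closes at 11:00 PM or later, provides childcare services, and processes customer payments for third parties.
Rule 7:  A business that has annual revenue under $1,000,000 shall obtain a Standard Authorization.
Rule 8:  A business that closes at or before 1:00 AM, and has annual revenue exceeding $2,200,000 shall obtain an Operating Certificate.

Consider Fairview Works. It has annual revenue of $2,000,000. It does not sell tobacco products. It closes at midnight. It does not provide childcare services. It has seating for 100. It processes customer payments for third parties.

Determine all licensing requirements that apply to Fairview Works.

Rule 1: does not sell tobacco products; closes midnight, at/before 1:00 AM → Tobacco Retail Permit not required.
Rule 2: does not sell tobacco products; seating 100 ≥ 30; revenue $2,000,000 < $2,225,000 → Annual License not required.
Rule 3: revenue $2,000,000 < $2,725,000; closes midnight, after 10:00 PM → Small Business License not required.
Rule 4: seating 100 ≥ 98; closes midnight, at/before 1:00 AM; processes customer payments for third parties → Regulatory Certificate not required.
Rule 5: closes midnight, at/before 1:00 AM; revenue $2,000,000 < $2,725,000 → Trade Registration not required.
Rule 6: closes midnight, after 11:00 PM; does not provide childcare services; processes customer payments for third parties → Late-Night Certificate not required.
Rule 7: revenue $2,000,000 ≥ $1,000,000 → Standard Authorization not required.
Rule 8: closes midnight, at/before 1:00 AM; revenue $2,000,000 ≤ $2,200,000 → Operating Certificate not required.

None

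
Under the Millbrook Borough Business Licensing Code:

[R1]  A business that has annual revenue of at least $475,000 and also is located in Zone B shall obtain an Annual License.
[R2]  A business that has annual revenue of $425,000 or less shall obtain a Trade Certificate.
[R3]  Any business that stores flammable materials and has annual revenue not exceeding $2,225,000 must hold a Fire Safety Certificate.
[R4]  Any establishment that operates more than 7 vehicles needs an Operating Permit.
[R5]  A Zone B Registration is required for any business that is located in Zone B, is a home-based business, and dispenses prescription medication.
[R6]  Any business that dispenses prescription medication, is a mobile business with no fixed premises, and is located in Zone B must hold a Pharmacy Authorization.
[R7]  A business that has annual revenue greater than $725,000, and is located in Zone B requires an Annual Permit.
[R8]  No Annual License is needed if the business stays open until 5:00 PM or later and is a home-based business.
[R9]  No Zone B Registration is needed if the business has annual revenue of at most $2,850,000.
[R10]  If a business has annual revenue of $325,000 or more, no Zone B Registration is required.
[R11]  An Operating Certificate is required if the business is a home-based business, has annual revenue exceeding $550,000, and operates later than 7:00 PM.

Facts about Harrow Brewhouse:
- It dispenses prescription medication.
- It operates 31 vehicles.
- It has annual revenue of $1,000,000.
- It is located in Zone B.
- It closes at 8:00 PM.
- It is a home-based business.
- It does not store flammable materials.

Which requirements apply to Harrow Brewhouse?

[R1] revenue $1,000,000 ≥ $475,000; is located in Zone B → Annual License required.
[R2] revenue $1,000,000 > $425,000 → Trade Certificate not required.
[R3] does not store flammable materials; revenue $1,000,000 ≤ $2,225,000 → Fire Safety Certificate not required.
[R4] vehicles 31 > 7 → Operating Permit required.
[R5] is located in Zone B; is a home-based business; dispenses prescription medication → Zone B Registration required.
[R6] dispenses prescription medication; is a home-based business (not: is a mobile business with no fixed premises); is located in Zone B → Pharmacy Authorization not required.
[R7] revenue $1,000,000 > $725,000; is located in Zone B → Annual Permit required.
[R8] closes 8:00 PM, after 5:00 PM; is a home-based business → exempt from Annual License.
[R9] revenue $1,000,000 ≤ $2,850,000 → exempt from Zone B Registration.
[R10] revenue $1,000,000 ≥ $325,000 → exempt from Zone B Registration.
[R11] is a home-based business; revenue $1,000,000 > $550,000; closes 8:00 PM, after 7:00 PM → Operating Certificate required.

Annual Permit, Operating Certificate, Operating Permit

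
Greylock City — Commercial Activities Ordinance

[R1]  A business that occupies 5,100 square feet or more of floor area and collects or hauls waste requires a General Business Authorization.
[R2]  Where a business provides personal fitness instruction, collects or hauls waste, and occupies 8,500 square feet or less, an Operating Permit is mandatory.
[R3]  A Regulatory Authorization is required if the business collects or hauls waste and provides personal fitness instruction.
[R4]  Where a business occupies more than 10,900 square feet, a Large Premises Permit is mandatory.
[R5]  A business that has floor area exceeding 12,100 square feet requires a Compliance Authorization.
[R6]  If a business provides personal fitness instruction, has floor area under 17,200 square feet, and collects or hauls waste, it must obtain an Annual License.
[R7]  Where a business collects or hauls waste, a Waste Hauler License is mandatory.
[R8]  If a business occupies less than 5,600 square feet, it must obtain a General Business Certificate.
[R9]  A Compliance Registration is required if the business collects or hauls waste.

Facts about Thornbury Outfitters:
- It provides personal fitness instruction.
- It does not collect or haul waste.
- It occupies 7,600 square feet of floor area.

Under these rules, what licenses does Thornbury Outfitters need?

None

[R1] floor area 7,600 square feet ≥ 5,100 square feet; does not collect or haul waste → General Business Authorization not required.
[R2] provides personal fitness instruction; does not collect or haul waste; floor area 7,600 square feet ≤ 8,500 square feet → Operating Permit not required.
[R3] does not collect or haul waste; provides personal fitness instruction → Regulatory Authorization not required.
[R4] floor area 7,600 square feet ≤ 10,900 square feet → Large Premises Permit not required.
[R5] floor area 7,600 square feet ≤ 12,100 square feet → Compliance Authorization not required.
[R6] provides personal fitness instruction; floor area 7,600 square feet < 17,200 square feet; does not collect or haul waste → Annual License not required.
[R7] does not collect or haul waste → Waste Hauler License not required.
[R8] floor area 7,600 square feet ≥ 5,600 square feet → General Business Certificate not required.
[R9] does not collect or haul waste → Compliance Registration not required.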